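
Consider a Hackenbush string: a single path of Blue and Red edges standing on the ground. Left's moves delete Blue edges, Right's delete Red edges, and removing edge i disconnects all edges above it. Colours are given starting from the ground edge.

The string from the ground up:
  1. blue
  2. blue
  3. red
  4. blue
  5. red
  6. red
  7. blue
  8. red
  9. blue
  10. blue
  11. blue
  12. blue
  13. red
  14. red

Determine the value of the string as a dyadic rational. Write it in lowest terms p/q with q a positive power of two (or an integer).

6521/4096

Build value(s[:k]) for k = 1..14, string s = blue blue red blue red red blue red blue blue blue blue red red.
edge 1 of 14 (blue): { 0 | none } = 1
edge 2 of 14 (blue): { 0, 1 | none } = 2
edge 3 of 14 (red): { 0, 1 | 2 } = 3/2
edge 4 of 14 (blue): { 0, 1, 3/2 | 2 } = 7/4
edge 5 of 14 (red): { 0, 1, 3/2 | 7/4, 2 } = 13/8
edge 6 of 14 (red): { 0, 1, 3/2 | 13/8, 7/4, 2 } = 25/16
edge 7 of 14 (blue): { 0, 1, 3/2, 25/16 | 13/8, 7/4, 2 } = 51/32
edge 8 of 14 (red): { 0, 1, 3/2, 25/16 | 51/32, 13/8, 7/4, 2 } = 101/64
edge 9 of 14 (blue): { 0, 1, 3/2, 25/16, 101/64 | 51/32, 13/8, 7/4, 2 } = 203/128
edge 10 of 14 (blue): { 0, 1, 3/2, 25/16, 101/64, 203/128 | 51/32, 13/8, 7/4, 2 } = 407/256
edge 11 of 14 (blue): { 0, 1, 3/2, 25/16, 101/64, 203/128, 407/256 | 51/32, 13/8, 7/4, 2 } = 815/512
edge 12 of 14 (blue): { 0, 1, 3/2, 25/16, 101/64, 203/128, 407/256, 815/512 | 51/32, 13/8, 7/4, 2 } = 1631/1024
edge 13 of 14 (red): { 0, 1, 3/2, 25/16, 101/64, 203/128, 407/256, 815/512 | 1631/1024, 51/32, 13/8, 7/4, 2 } = 3261/2048
edge 14 of 14 (red): { 0, 1, 3/2, 25/16, 101/64, 203/128, 407/256, 815/512 | 3261/2048, 1631/1024, 51/32, 13/8, 7/4, 2 } = 6521/4096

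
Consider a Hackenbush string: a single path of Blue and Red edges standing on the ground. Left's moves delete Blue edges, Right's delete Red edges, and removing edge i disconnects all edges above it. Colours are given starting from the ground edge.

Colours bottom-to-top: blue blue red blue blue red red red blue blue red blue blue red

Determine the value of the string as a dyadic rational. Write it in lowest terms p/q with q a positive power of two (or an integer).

Recurse on prefixes of the 14-edge string blue blue red blue blue red red red blue blue red blue blue red:
v(b) = { 0 |  } ⇒ 1
v(bb) = { 0; 1 |  } ⇒ 2
v(bbr) = { 0; 1 | 2 } ⇒ 3/2
v(bbrb) = { 0; 1; 3/2 | 2 } ⇒ 7/4
v(bbrbb) = { 0; 1; 3/2; 7/4 | 2 } ⇒ 15/8
v(bbrbbr) = { 0; 1; 3/2; 7/4 | 15/8; 2 } ⇒ 29/16
v(bbrbbrr) = { 0; 1; 3/2; 7/4 | 29/16; 15/8; 2 } ⇒ 57/32
v(bbrbbrrr) = { 0; 1; 3/2; 7/4 | 57/32; 29/16; 15/8; 2 } ⇒ 113/64
v(bbrbbrrrb) = { 0; 1; 3/2; 7/4; 113/64 | 57/32; 29/16; 15/8; 2 } ⇒ 227/128
v(bbrbbrrrbb) = { 0; 1; 3/2; 7/4; 113/64; 227/128 | 57/32; 29/16; 15/8; 2 } ⇒ 455/256
v(bbrbbrrrbbr) = { 0; 1; 3/2; 7/4; 113/64; 227/128 | 455/256; 57/32; 29/16; 15/8; 2 } ⇒ 909/512
v(bbrbbrrrbbrb) = { 0; 1; 3/2; 7/4; 113/64; 227/128; 909/512 | 455/256; 57/32; 29/16; 15/8; 2 } ⇒ 1819/1024
v(bbrbbrrrbbrbb) = { 0; 1; 3/2; 7/4; 113/64; 227/128; 909/512; 1819/1024 | 455/256; 57/32; 29/16; 15/8; 2 } ⇒ 3639/2048
v(bbrbbrrrbbrbbr) = { 0; 1; 3/2; 7/4; 113/64; 227/128; 909/512; 1819/1024 | 3639/2048; 455/256; 57/32; 29/16; 15/8; 2 } ⇒ 7277/4096

7277/4096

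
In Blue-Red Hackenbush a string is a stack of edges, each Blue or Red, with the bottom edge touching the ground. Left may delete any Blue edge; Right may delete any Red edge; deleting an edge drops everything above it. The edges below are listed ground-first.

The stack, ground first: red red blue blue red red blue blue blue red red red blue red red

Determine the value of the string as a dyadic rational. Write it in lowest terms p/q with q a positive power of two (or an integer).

-11383/8192

Prefix values for red red blue blue red red blue blue blue red red red blue red red via {L|R} + simplicity:
1 of 15 · r · max L −∞ · min R 0 — -1
2 of 15 · rr · max L −∞ · min R -1 — -2
3 of 15 · rrb · max L -2 · min R -1 — -3/2
4 of 15 · rrbb · max L -3/2 · min R -1 — -5/4
5 of 15 · rrbbr · max L -3/2 · min R -5/4 — -11/8
6 of 15 · rrbbrr · max L -3/2 · min R -11/8 — -23/16
7 of 15 · rrbbrrb · max L -23/16 · min R -11/8 — -45/32
8 of 15 · rrbbrrbb · max L -45/32 · min R -11/8 — -89/64
9 of 15 · rrbbrrbbb · max L -89/64 · min R -11/8 — -177/128
10 of 15 · rrbbrrbbbr · max L -89/64 · min R -177/128 — -355/256
11 of 15 · rrbbrrbbbrr · max L -89/64 · min R -355/256 — -711/512
12 of 15 · rrbbrrbbbrrr · max L -89/64 · min R -711/512 — -1423/1024
13 of 15 · rrbbrrbbbrrrb · max L -1423/1024 · min R -711/512 — -2845/2048
14 of 15 · rrbbrrbbbrrrbr · max L -1423/1024 · min R -2845/2048 — -5691/4096
15 of 15 · rrbbrrbbbrrrbrr · max L -1423/1024 · min R -5691/4096 — -11383/8192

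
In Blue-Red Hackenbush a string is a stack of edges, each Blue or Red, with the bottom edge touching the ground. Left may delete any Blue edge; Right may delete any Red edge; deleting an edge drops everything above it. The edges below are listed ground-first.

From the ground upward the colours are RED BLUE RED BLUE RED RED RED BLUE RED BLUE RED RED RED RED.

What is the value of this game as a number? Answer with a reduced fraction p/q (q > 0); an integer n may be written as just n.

-5983/8192

Build value(s[:k]) for k = 1..14, string s = RED BLUE RED BLUE RED RED RED BLUE RED BLUE RED RED RED RED.
step 1: add RED to get R; options L={ (no moves) } R={ 0 } => -1
step 2: add BLUE to get RB; options L={ -1 } R={ 0 } => -1/2
step 3: add RED to get RBR; options L={ -1 } R={ -1/2,0 } => -3/4
step 4: add BLUE to get RBRB; options L={ -1,-3/4 } R={ -1/2,0 } => -5/8
step 5: add RED to get RBRBR; options L={ -1,-3/4 } R={ -5/8,-1/2,0 } => -11/16
step 6: add RED to get RBRBRR; options L={ -1,-3/4 } R={ -11/16,-5/8,-1/2,0 } => -23/32
step 7: add RED to get RBRBRRR; options L={ -1,-3/4 } R={ -23/32,-11/16,-5/8,-1/2,0 } => -47/64
step 8: add BLUE to get RBRBRRRB; options L={ -1,-3/4,-47/64 } R={ -23/32,-11/16,-5/8,-1/2,0 } => -93/128
step 9: add RED to get RBRBRRRBR; options L={ -1,-3/4,-47/64 } R={ -93/128,-23/32,-11/16,-5/8,-1/2,0 } => -187/256
step 10: add BLUE to get RBRBRRRBRB; options L={ -1,-3/4,-47/64,-187/256 } R={ -93/128,-23/32,-11/16,-5/8,-1/2,0 } => -373/512
step 11: add RED to get RBRBRRRBRBR; options L={ -1,-3/4,-47/64,-187/256 } R={ -373/512,-93/128,-23/32,-11/16,-5/8,-1/2,0 } => -747/1024
step 12: add RED to get RBRBRRRBRBRR; options L={ -1,-3/4,-47/64,-187/256 } R={ -747/1024,-373/512,-93/128,-23/32,-11/16,-5/8,-1/2,0 } => -1495/2048
step 13: add RED to get RBRBRRRBRBRRR; options L={ -1,-3/4,-47/64,-187/256 } R={ -1495/2048,-747/1024,-373/512,-93/128,-23/32,-11/16,-5/8,-1/2,0 } => -2991/4096
step 14: add RED to get RBRBRRRBRBRRRR; options L={ -1,-3/4,-47/64,-187/256 } R={ -2991/4096,-1495/2048,-747/1024,-373/512,-93/128,-23/32,-11/16,-5/8,-1/2,0 } => -5983/8192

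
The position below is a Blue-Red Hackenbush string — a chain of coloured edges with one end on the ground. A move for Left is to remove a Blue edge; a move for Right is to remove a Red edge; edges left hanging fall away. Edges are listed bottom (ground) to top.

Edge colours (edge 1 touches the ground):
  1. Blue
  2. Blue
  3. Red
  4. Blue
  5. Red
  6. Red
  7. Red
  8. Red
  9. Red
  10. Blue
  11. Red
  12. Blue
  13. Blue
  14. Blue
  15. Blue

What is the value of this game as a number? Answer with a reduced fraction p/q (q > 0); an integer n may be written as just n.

12383/8192

B: Left { 0 }, Right { — } → simplest 1
BB: Left { 0, 1 }, Right { — } → simplest 2
BBR: Left { 0, 1 }, Right { 2 } → simplest 3/2
BBRB: Left { 0, 1, 3/2 }, Right { 2 } → simplest 7/4
BBRBR: Left { 0, 1, 3/2 }, Right { 7/4, 2 } → simplest 13/8
BBRBRR: Left { 0, 1, 3/2 }, Right { 13/8, 7/4, 2 } → simplest 25/16
BBRBRRR: Left { 0, 1, 3/2 }, Right { 25/16, 13/8, 7/4, 2 } → simplest 49/32
BBRBRRRR: Left { 0, 1, 3/2 }, Right { 49/32, 25/16, 13/8, 7/4, 2 } → simplest 97/64
BBRBRRRRR: Left { 0, 1, 3/2 }, Right { 97/64, 49/32, 25/16, 13/8, 7/4, 2 } → simplest 193/128
BBRBRRRRRB: Left { 0, 1, 3/2, 193/128 }, Right { 97/64, 49/32, 25/16, 13/8, 7/4, 2 } → simplest 387/256
BBRBRRRRRBR: Left { 0, 1, 3/2, 193/128 }, Right { 387/256, 97/64, 49/32, 25/16, 13/8, 7/4, 2 } → simplest 773/512
BBRBRRRRRBRB: Left { 0, 1, 3/2, 193/128, 773/512 }, Right { 387/256, 97/64, 49/32, 25/16, 13/8, 7/4, 2 } → simplest 1547/1024
BBRBRRRRRBRBB: Left { 0, 1, 3/2, 193/128, 773/512, 1547/1024 }, Right { 387/256, 97/64, 49/32, 25/16, 13/8, 7/4, 2 } → simplest 3095/2048
BBRBRRRRRBRBBB: Left { 0, 1, 3/2, 193/128, 773/512, 1547/1024, 3095/2048 }, Right { 387/256, 97/64, 49/32, 25/16, 13/8, 7/4, 2 } → simplest 6191/4096
BBRBRRRRRBRBBBB: Left { 0, 1, 3/2, 193/128, 773/512, 1547/1024, 3095/2048, 6191/4096 }, Right { 387/256, 97/64, 49/32, 25/16, 13/8, 7/4, 2 } → simplest 12383/8192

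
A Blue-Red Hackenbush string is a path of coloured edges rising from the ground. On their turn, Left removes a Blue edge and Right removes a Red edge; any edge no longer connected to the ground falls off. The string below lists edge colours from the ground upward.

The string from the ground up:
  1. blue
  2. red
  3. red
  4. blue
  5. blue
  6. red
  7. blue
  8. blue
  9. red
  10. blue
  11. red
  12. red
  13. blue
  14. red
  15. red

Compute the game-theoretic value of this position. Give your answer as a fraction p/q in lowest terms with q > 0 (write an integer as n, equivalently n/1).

Build value(s[:k]) for k = 1..15, string s = blue red red blue blue red blue blue red blue red red blue red red.
edge 1 of 15 (blue): { 0 | — } => 1
edge 2 of 15 (red): { 0 | 1 } => 1/2
edge 3 of 15 (red): { 0 | 1/2,1 } => 1/4
edge 4 of 15 (blue): { 0,1/4 | 1/2,1 } => 3/8
edge 5 of 15 (blue): { 0,1/4,3/8 | 1/2,1 } => 7/16
edge 6 of 15 (red): { 0,1/4,3/8 | 7/16,1/2,1 } => 13/32
edge 7 of 15 (blue): { 0,1/4,3/8,13/32 | 7/16,1/2,1 } => 27/64
edge 8 of 15 (blue): { 0,1/4,3/8,13/32,27/64 | 7/16,1/2,1 } => 55/128
edge 9 of 15 (red): { 0,1/4,3/8,13/32,27/64 | 55/128,7/16,1/2,1 } => 109/256
edge 10 of 15 (blue): { 0,1/4,3/8,13/32,27/64,109/256 | 55/128,7/16,1/2,1 } => 219/512
edge 11 of 15 (red): { 0,1/4,3/8,13/32,27/64,109/256 | 219/512,55/128,7/16,1/2,1 } => 437/1024
edge 12 of 15 (red): { 0,1/4,3/8,13/32,27/64,109/256 | 437/1024,219/512,55/128,7/16,1/2,1 } => 873/2048
edge 13 of 15 (blue): { 0,1/4,3/8,13/32,27/64,109/256,873/2048 | 437/1024,219/512,55/128,7/16,1/2,1 } => 1747/4096
edge 14 of 15 (red): { 0,1/4,3/8,13/32,27/64,109/256,873/2048 | 1747/4096,437/1024,219/512,55/128,7/16,1/2,1 } => 3493/8192
edge 15 of 15 (red): { 0,1/4,3/8,13/32,27/64,109/256,873/2048 | 3493/8192,1747/4096,437/1024,219/512,55/128,7/16,1/2,1 } => 6985/16384

6985/16384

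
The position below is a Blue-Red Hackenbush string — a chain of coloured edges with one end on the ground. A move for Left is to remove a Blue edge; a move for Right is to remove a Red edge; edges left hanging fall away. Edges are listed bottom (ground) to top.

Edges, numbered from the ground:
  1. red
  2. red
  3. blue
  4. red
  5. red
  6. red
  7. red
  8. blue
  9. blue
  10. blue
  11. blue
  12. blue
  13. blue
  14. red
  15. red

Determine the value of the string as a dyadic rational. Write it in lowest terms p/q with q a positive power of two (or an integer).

-15879/8192

Recurse on prefixes of the 15-edge string red red blue red red red red blue blue blue blue blue blue red red:
val(r) = { — | 0 } so -1
val(rr) = { — | -1, 0 } so -2
val(rrb) = { -2 | -1, 0 } so -3/2
val(rrbr) = { -2 | -3/2, -1, 0 } so -7/4
val(rrbrr) = { -2 | -7/4, -3/2, -1, 0 } so -15/8
val(rrbrrr) = { -2 | -15/8, -7/4, -3/2, -1, 0 } so -31/16
val(rrbrrrr) = { -2 | -31/16, -15/8, -7/4, -3/2, -1, 0 } so -63/32
val(rrbrrrrb) = { -2, -63/32 | -31/16, -15/8, -7/4, -3/2, -1, 0 } so -125/64
val(rrbrrrrbb) = { -2, -63/32, -125/64 | -31/16, -15/8, -7/4, -3/2, -1, 0 } so -249/128
val(rrbrrrrbbb) = { -2, -63/32, -125/64, -249/128 | -31/16, -15/8, -7/4, -3/2, -1, 0 } so -497/256
val(rrbrrrrbbbb) = { -2, -63/32, -125/64, -249/128, -497/256 | -31/16, -15/8, -7/4, -3/2, -1, 0 } so -993/512
val(rrbrrrrbbbbb) = { -2, -63/32, -125/64, -249/128, -497/256, -993/512 | -31/16, -15/8, -7/4, -3/2, -1, 0 } so -1985/1024
val(rrbrrrrbbbbbb) = { -2, -63/32, -125/64, -249/128, -497/256, -993/512, -1985/1024 | -31/16, -15/8, -7/4, -3/2, -1, 0 } so -3969/2048
val(rrbrrrrbbbbbbr) = { -2, -63/32, -125/64, -249/128, -497/256, -993/512, -1985/1024 | -3969/2048, -31/16, -15/8, -7/4, -3/2, -1, 0 } so -7939/4096
val(rrbrrrrbbbbbbrr) = { -2, -63/32, -125/64, -249/128, -497/256, -993/512, -1985/1024 | -7939/4096, -3969/2048, -31/16, -15/8, -7/4, -3/2, -1, 0 } so -15879/8192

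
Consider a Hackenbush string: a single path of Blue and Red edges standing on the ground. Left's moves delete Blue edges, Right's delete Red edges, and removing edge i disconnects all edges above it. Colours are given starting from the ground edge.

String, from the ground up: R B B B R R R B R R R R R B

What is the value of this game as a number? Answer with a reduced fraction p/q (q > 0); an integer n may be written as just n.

-1917/8192

edge 1 of 14 (R): { ∅ | 0 } => -1
edge 2 of 14 (B): { -1 | 0 } => -1/2
edge 3 of 14 (B): { -1, -1/2 | 0 } => -1/4
edge 4 of 14 (B): { -1, -1/2, -1/4 | 0 } => -1/8
edge 5 of 14 (R): { -1, -1/2, -1/4 | -1/8, 0 } => -3/16
edge 6 of 14 (R): { -1, -1/2, -1/4 | -3/16, -1/8, 0 } => -7/32
edge 7 of 14 (R): { -1, -1/2, -1/4 | -7/32, -3/16, -1/8, 0 } => -15/64
edge 8 of 14 (B): { -1, -1/2, -1/4, -15/64 | -7/32, -3/16, -1/8, 0 } => -29/128
edge 9 of 14 (R): { -1, -1/2, -1/4, -15/64 | -29/128, -7/32, -3/16, -1/8, 0 } => -59/256
edge 10 of 14 (R): { -1, -1/2, -1/4, -15/64 | -59/256, -29/128, -7/32, -3/16, -1/8, 0 } => -119/512
edge 11 of 14 (R): { -1, -1/2, -1/4, -15/64 | -119/512, -59/256, -29/128, -7/32, -3/16, -1/8, 0 } => -239/1024
edge 12 of 14 (R): { -1, -1/2, -1/4, -15/64 | -239/1024, -119/512, -59/256, -29/128, -7/32, -3/16, -1/8, 0 } => -479/2048
edge 13 of 14 (R): { -1, -1/2, -1/4, -15/64 | -479/2048, -239/1024, -119/512, -59/256, -29/128, -7/32, -3/16, -1/8, 0 } => -959/4096
edge 14 of 14 (B): { -1, -1/2, -1/4, -15/64, -959/4096 | -479/2048, -239/1024, -119/512, -59/256, -29/128, -7/32, -3/16, -1/8, 0 } => -1917/8192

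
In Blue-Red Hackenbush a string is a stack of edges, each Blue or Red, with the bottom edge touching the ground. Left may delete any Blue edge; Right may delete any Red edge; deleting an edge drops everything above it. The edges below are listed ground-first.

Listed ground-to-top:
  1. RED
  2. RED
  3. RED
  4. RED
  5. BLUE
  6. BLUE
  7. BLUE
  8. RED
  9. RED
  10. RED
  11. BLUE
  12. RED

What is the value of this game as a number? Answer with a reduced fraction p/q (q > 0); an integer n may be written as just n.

G_1 [R]  L=[none]  R=[0]  -> -1
G_2 [RR]  L=[none]  R=[-1, 0]  -> -2
G_3 [RRR]  L=[none]  R=[-2, -1, 0]  -> -3
G_4 [RRRR]  L=[none]  R=[-3, -2, -1, 0]  -> -4
G_5 [RRRRB]  L=[-4]  R=[-3, -2, -1, 0]  -> -7/2
G_6 [RRRRBB]  L=[-4, -7/2]  R=[-3, -2, -1, 0]  -> -13/4
G_7 [RRRRBBB]  L=[-4, -7/2, -13/4]  R=[-3, -2, -1, 0]  -> -25/8
G_8 [RRRRBBBR]  L=[-4, -7/2, -13/4]  R=[-25/8, -3, -2, -1, 0]  -> -51/16
G_9 [RRRRBBBRR]  L=[-4, -7/2, -13/4]  R=[-51/16, -25/8, -3, -2, -1, 0]  -> -103/32
G_10 [RRRRBBBRRR]  L=[-4, -7/2, -13/4]  R=[-103/32, -51/16, -25/8, -3, -2, -1, 0]  -> -207/64
G_11 [RRRRBBBRRRB]  L=[-4, -7/2, -13/4, -207/64]  R=[-103/32, -51/16, -25/8, -3, -2, -1, 0]  -> -413/128
G_12 [RRRRBBBRRRBR]  L=[-4, -7/2, -13/4, -207/64]  R=[-413/128, -103/32, -51/16, -25/8, -3, -2, -1, 0]  -> -827/256

-827/256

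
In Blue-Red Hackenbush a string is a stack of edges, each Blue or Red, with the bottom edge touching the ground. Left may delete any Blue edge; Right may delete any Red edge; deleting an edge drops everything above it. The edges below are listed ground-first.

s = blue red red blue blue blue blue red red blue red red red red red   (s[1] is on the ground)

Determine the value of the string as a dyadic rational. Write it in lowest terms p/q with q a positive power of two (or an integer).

value(b) = { 0 | ∅ } — 1
value(br) = { 0 | 1 } — 1/2
value(brr) = { 0 | 1/2, 1 } — 1/4
value(brrb) = { 0, 1/4 | 1/2, 1 } — 3/8
value(brrbb) = { 0, 1/4, 3/8 | 1/2, 1 } — 7/16
value(brrbbb) = { 0, 1/4, 3/8, 7/16 | 1/2, 1 } — 15/32
value(brrbbbb) = { 0, 1/4, 3/8, 7/16, 15/32 | 1/2, 1 } — 31/64
value(brrbbbbr) = { 0, 1/4, 3/8, 7/16, 15/32 | 31/64, 1/2, 1 } — 61/128
value(brrbbbbrr) = { 0, 1/4, 3/8, 7/16, 15/32 | 61/128, 31/64, 1/2, 1 } — 121/256
value(brrbbbbrrb) = { 0, 1/4, 3/8, 7/16, 15/32, 121/256 | 61/128, 31/64, 1/2, 1 } — 243/512
value(brrbbbbrrbr) = { 0, 1/4, 3/8, 7/16, 15/32, 121/256 | 243/512, 61/128, 31/64, 1/2, 1 } — 485/1024
value(brrbbbbrrbrr) = { 0, 1/4, 3/8, 7/16, 15/32, 121/256 | 485/1024, 243/512, 61/128, 31/64, 1/2, 1 } — 969/2048
value(brrbbbbrrbrrr) = { 0, 1/4, 3/8, 7/16, 15/32, 121/256 | 969/2048, 485/1024, 243/512, 61/128, 31/64, 1/2, 1 } — 1937/4096
value(brrbbbbrrbrrrr) = { 0, 1/4, 3/8, 7/16, 15/32, 121/256 | 1937/4096, 969/2048, 485/1024, 243/512, 61/128, 31/64, 1/2, 1 } — 3873/8192
value(brrbbbbrrbrrrrr) = { 0, 1/4, 3/8, 7/16, 15/32, 121/256 | 3873/8192, 1937/4096, 969/2048, 485/1024, 243/512, 61/128, 31/64, 1/2, 1 } — 7745/16384

7745/16384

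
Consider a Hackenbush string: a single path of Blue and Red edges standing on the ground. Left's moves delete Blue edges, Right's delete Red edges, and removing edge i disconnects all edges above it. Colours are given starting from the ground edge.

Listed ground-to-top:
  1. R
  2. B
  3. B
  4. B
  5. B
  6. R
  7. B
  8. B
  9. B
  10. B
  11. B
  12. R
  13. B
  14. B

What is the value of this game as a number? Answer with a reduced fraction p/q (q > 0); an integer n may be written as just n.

Build value(s[:k]) for k = 1..14, string s = R B B B B R B B B B B R B B.
value(R) = { ∅ | 0 } => -1
value(RB) = { -1 | 0 } => -1/2
value(RBB) = { -1; -1/2 | 0 } => -1/4
value(RBBB) = { -1; -1/2; -1/4 | 0 } => -1/8
value(RBBBB) = { -1; -1/2; -1/4; -1/8 | 0 } => -1/16
value(RBBBBR) = { -1; -1/2; -1/4; -1/8 | -1/16; 0 } => -3/32
value(RBBBBRB) = { -1; -1/2; -1/4; -1/8; -3/32 | -1/16; 0 } => -5/64
value(RBBBBRBB) = { -1; -1/2; -1/4; -1/8; -3/32; -5/64 | -1/16; 0 } => -9/128
value(RBBBBRBBB) = { -1; -1/2; -1/4; -1/8; -3/32; -5/64; -9/128 | -1/16; 0 } => -17/256
value(RBBBBRBBBB) = { -1; -1/2; -1/4; -1/8; -3/32; -5/64; -9/128; -17/256 | -1/16; 0 } => -33/512
value(RBBBBRBBBBB) = { -1; -1/2; -1/4; -1/8; -3/32; -5/64; -9/128; -17/256; -33/512 | -1/16; 0 } => -65/1024
value(RBBBBRBBBBBR) = { -1; -1/2; -1/4; -1/8; -3/32; -5/64; -9/128; -17/256; -33/512 | -65/1024; -1/16; 0 } => -131/2048
value(RBBBBRBBBBBRB) = { -1; -1/2; -1/4; -1/8; -3/32; -5/64; -9/128; -17/256; -33/512; -131/2048 | -65/1024; -1/16; 0 } => -261/4096
value(RBBBBRBBBBBRBB) = { -1; -1/2; -1/4; -1/8; -3/32; -5/64; -9/128; -17/256; -33/512; -131/2048; -261/4096 | -65/1024; -1/16; 0 } => -521/8192

-521/8192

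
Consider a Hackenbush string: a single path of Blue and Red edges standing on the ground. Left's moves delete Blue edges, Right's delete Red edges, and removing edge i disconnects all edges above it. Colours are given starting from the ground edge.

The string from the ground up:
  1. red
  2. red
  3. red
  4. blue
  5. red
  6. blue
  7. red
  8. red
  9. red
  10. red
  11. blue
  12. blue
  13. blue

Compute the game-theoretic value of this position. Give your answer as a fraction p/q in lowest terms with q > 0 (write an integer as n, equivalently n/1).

Recurse on prefixes of the 13-edge string red red red blue red blue red red red red blue blue blue:
r: Left { — }, Right { 0 } -> simplest -1
rr: Left { — }, Right { -1; 0 } -> simplest -2
rrr: Left { — }, Right { -2; -1; 0 } -> simplest -3
rrrb: Left { -3 }, Right { -2; -1; 0 } -> simplest -5/2
rrrbr: Left { -3 }, Right { -5/2; -2; -1; 0 } -> simplest -11/4
rrrbrb: Left { -3; -11/4 }, Right { -5/2; -2; -1; 0 } -> simplest -21/8
rrrbrbr: Left { -3; -11/4 }, Right { -21/8; -5/2; -2; -1; 0 } -> simplest -43/16
rrrbrbrr: Left { -3; -11/4 }, Right { -43/16; -21/8; -5/2; -2; -1; 0 } -> simplest -87/32
rrrbrbrrr: Left { -3; -11/4 }, Right { -87/32; -43/16; -21/8; -5/2; -2; -1; 0 } -> simplest -175/64
rrrbrbrrrr: Left { -3; -11/4 }, Right { -175/64; -87/32; -43/16; -21/8; -5/2; -2; -1; 0 } -> simplest -351/128
rrrbrbrrrrb: Left { -3; -11/4; -351/128 }, Right { -175/64; -87/32; -43/16; -21/8; -5/2; -2; -1; 0 } -> simplest -701/256
rrrbrbrrrrbb: Left { -3; -11/4; -351/128; -701/256 }, Right { -175/64; -87/32; -43/16; -21/8; -5/2; -2; -1; 0 } -> simplest -1401/512
rrrbrbrrrrbbb: Left { -3; -11/4; -351/128; -701/256; -1401/512 }, Right { -175/64; -87/32; -43/16; -21/8; -5/2; -2; -1; 0 } -> simplest -2801/1024

-2801/1024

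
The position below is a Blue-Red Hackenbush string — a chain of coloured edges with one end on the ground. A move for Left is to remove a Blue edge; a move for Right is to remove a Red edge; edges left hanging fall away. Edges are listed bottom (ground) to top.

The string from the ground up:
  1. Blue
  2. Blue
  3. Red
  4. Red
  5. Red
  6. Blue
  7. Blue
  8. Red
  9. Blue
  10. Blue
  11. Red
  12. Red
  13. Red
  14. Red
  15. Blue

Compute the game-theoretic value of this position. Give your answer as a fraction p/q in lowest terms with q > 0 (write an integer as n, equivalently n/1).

1 of 15 · B · max L 0 · min R +∞ -> 1
2 of 15 · BB · max L 1 · min R +∞ -> 2
3 of 15 · BBR · max L 1 · min R 2 -> 3/2
4 of 15 · BBRR · max L 1 · min R 3/2 -> 5/4
5 of 15 · BBRRR · max L 1 · min R 5/4 -> 9/8
6 of 15 · BBRRRB · max L 9/8 · min R 5/4 -> 19/16
7 of 15 · BBRRRBB · max L 19/16 · min R 5/4 -> 39/32
8 of 15 · BBRRRBBR · max L 19/16 · min R 39/32 -> 77/64
9 of 15 · BBRRRBBRB · max L 77/64 · min R 39/32 -> 155/128
10 of 15 · BBRRRBBRBB · max L 155/128 · min R 39/32 -> 311/256
11 of 15 · BBRRRBBRBBR · max L 155/128 · min R 311/256 -> 621/512
12 of 15 · BBRRRBBRBBRR · max L 155/128 · min R 621/512 -> 1241/1024
13 of 15 · BBRRRBBRBBRRR · max L 155/128 · min R 1241/1024 -> 2481/2048
14 of 15 · BBRRRBBRBBRRRR · max L 155/128 · min R 2481/2048 -> 4961/4096
15 of 15 · BBRRRBBRBBRRRRB · max L 4961/4096 · min R 2481/2048 -> 9923/8192

9923/8192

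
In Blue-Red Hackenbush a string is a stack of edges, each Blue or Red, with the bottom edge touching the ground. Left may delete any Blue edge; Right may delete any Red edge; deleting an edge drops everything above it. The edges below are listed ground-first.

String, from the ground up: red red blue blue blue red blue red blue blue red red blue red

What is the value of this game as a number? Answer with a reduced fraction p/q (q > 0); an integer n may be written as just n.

Prefix values for red red blue blue blue red blue red blue blue red red blue red via {L|R} + simplicity:
edge 1 of 14 (red): { none | 0 } = -1
edge 2 of 14 (red): { none | -1,0 } = -2
edge 3 of 14 (blue): { -2 | -1,0 } = -3/2
edge 4 of 14 (blue): { -2,-3/2 | -1,0 } = -5/4
edge 5 of 14 (blue): { -2,-3/2,-5/4 | -1,0 } = -9/8
edge 6 of 14 (red): { -2,-3/2,-5/4 | -9/8,-1,0 } = -19/16
edge 7 of 14 (blue): { -2,-3/2,-5/4,-19/16 | -9/8,-1,0 } = -37/32
edge 8 of 14 (red): { -2,-3/2,-5/4,-19/16 | -37/32,-9/8,-1,0 } = -75/64
edge 9 of 14 (blue): { -2,-3/2,-5/4,-19/16,-75/64 | -37/32,-9/8,-1,0 } = -149/128
edge 10 of 14 (blue): { -2,-3/2,-5/4,-19/16,-75/64,-149/128 | -37/32,-9/8,-1,0 } = -297/256
edge 11 of 14 (red): { -2,-3/2,-5/4,-19/16,-75/64,-149/128 | -297/256,-37/32,-9/8,-1,0 } = -595/512
edge 12 of 14 (red): { -2,-3/2,-5/4,-19/16,-75/64,-149/128 | -595/512,-297/256,-37/32,-9/8,-1,0 } = -1191/1024
edge 13 of 14 (blue): { -2,-3/2,-5/4,-19/16,-75/64,-149/128,-1191/1024 | -595/512,-297/256,-37/32,-9/8,-1,0 } = -2381/2048
edge 14 of 14 (red): { -2,-3/2,-5/4,-19/16,-75/64,-149/128,-1191/1024 | -2381/2048,-595/512,-297/256,-37/32,-9/8,-1,0 } = -4763/4096

-4763/4096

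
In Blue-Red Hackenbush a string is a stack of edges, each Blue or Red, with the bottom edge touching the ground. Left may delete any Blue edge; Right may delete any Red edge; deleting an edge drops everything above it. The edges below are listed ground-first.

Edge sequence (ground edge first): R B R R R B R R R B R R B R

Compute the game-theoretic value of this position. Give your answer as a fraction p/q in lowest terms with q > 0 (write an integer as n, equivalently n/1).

-7643/8192

R: Left { none }, Right { 0 } gives simplest -1
RB: Left { -1 }, Right { 0 } gives simplest -1/2
RBR: Left { -1 }, Right { -1/2, 0 } gives simplest -3/4
RBRR: Left { -1 }, Right { -3/4, -1/2, 0 } gives simplest -7/8
RBRRR: Left { -1 }, Right { -7/8, -3/4, -1/2, 0 } gives simplest -15/16
RBRRRB: Left { -1, -15/16 }, Right { -7/8, -3/4, -1/2, 0 } gives simplest -29/32
RBRRRBR: Left { -1, -15/16 }, Right { -29/32, -7/8, -3/4, -1/2, 0 } gives simplest -59/64
RBRRRBRR: Left { -1, -15/16 }, Right { -59/64, -29/32, -7/8, -3/4, -1/2, 0 } gives simplest -119/128
RBRRRBRRR: Left { -1, -15/16 }, Right { -119/128, -59/64, -29/32, -7/8, -3/4, -1/2, 0 } gives simplest -239/256
RBRRRBRRRB: Left { -1, -15/16, -239/256 }, Right { -119/128, -59/64, -29/32, -7/8, -3/4, -1/2, 0 } gives simplest -477/512
RBRRRBRRRBR: Left { -1, -15/16, -239/256 }, Right { -477/512, -119/128, -59/64, -29/32, -7/8, -3/4, -1/2, 0 } gives simplest -955/1024
RBRRRBRRRBRR: Left { -1, -15/16, -239/256 }, Right { -955/1024, -477/512, -119/128, -59/64, -29/32, -7/8, -3/4, -1/2, 0 } gives simplest -1911/2048
RBRRRBRRRBRRB: Left { -1, -15/16, -239/256, -1911/2048 }, Right { -955/1024, -477/512, -119/128, -59/64, -29/32, -7/8, -3/4, -1/2, 0 } gives simplest -3821/4096
RBRRRBRRRBRRBR: Left { -1, -15/16, -239/256, -1911/2048 }, Right { -3821/4096, -955/1024, -477/512, -119/128, -59/64, -29/32, -7/8, -3/4, -1/2, 0 } gives simplest -7643/8192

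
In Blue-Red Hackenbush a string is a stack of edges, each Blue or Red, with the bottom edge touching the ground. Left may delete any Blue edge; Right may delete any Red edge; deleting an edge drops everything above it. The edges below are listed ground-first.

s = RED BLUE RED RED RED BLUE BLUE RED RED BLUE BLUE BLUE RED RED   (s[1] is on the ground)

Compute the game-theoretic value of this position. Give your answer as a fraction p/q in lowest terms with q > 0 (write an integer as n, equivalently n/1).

-7367/8192

Build g(s[:k]) for k = 1..14, string s = RED BLUE RED RED RED BLUE BLUE RED RED BLUE BLUE BLUE RED RED.
g(R) = { none | 0 } => -1
g(RB) = { -1 | 0 } => -1/2
g(RBR) = { -1 | -1/2, 0 } => -3/4
g(RBRR) = { -1 | -3/4, -1/2, 0 } => -7/8
g(RBRRR) = { -1 | -7/8, -3/4, -1/2, 0 } => -15/16
g(RBRRRB) = { -1, -15/16 | -7/8, -3/4, -1/2, 0 } => -29/32
g(RBRRRBB) = { -1, -15/16, -29/32 | -7/8, -3/4, -1/2, 0 } => -57/64
g(RBRRRBBR) = { -1, -15/16, -29/32 | -57/64, -7/8, -3/4, -1/2, 0 } => -115/128
g(RBRRRBBRR) = { -1, -15/16, -29/32 | -115/128, -57/64, -7/8, -3/4, -1/2, 0 } => -231/256
g(RBRRRBBRRB) = { -1, -15/16, -29/32, -231/256 | -115/128, -57/64, -7/8, -3/4, -1/2, 0 } => -461/512
g(RBRRRBBRRBB) = { -1, -15/16, -29/32, -231/256, -461/512 | -115/128, -57/64, -7/8, -3/4, -1/2, 0 } => -921/1024
g(RBRRRBBRRBBB) = { -1, -15/16, -29/32, -231/256, -461/512, -921/1024 | -115/128, -57/64, -7/8, -3/4, -1/2, 0 } => -1841/2048
g(RBRRRBBRRBBBR) = { -1, -15/16, -29/32, -231/256, -461/512, -921/1024 | -1841/2048, -115/128, -57/64, -7/8, -3/4, -1/2, 0 } => -3683/4096
g(RBRRRBBRRBBBRR) = { -1, -15/16, -29/32, -231/256, -461/512, -921/1024 | -3683/4096, -1841/2048, -115/128, -57/64, -7/8, -3/4, -1/2, 0 } => -7367/8192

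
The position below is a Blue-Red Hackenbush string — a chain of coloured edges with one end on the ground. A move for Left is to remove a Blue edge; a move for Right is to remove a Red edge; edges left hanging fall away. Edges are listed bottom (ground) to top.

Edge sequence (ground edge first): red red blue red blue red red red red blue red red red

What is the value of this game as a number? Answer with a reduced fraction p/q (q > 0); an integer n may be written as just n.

-3567/2048

value_1 [r]  L=[·]  R=[0]  -> -1
value_2 [rr]  L=[·]  R=[-1 0]  -> -2
value_3 [rrb]  L=[-2]  R=[-1 0]  -> -3/2
value_4 [rrbr]  L=[-2]  R=[-3/2 -1 0]  -> -7/4
value_5 [rrbrb]  L=[-2 -7/4]  R=[-3/2 -1 0]  -> -13/8
value_6 [rrbrbr]  L=[-2 -7/4]  R=[-13/8 -3/2 -1 0]  -> -27/16
value_7 [rrbrbrr]  L=[-2 -7/4]  R=[-27/16 -13/8 -3/2 -1 0]  -> -55/32
value_8 [rrbrbrrr]  L=[-2 -7/4]  R=[-55/32 -27/16 -13/8 -3/2 -1 0]  -> -111/64
value_9 [rrbrbrrrr]  L=[-2 -7/4]  R=[-111/64 -55/32 -27/16 -13/8 -3/2 -1 0]  -> -223/128
value_10 [rrbrbrrrrb]  L=[-2 -7/4 -223/128]  R=[-111/64 -55/32 -27/16 -13/8 -3/2 -1 0]  -> -445/256
value_11 [rrbrbrrrrbr]  L=[-2 -7/4 -223/128]  R=[-445/256 -111/64 -55/32 -27/16 -13/8 -3/2 -1 0]  -> -891/512
value_12 [rrbrbrrrrbrr]  L=[-2 -7/4 -223/128]  R=[-891/512 -445/256 -111/64 -55/32 -27/16 -13/8 -3/2 -1 0]  -> -1783/1024
value_13 [rrbrbrrrrbrrr]  L=[-2 -7/4 -223/128]  R=[-1783/1024 -891/512 -445/256 -111/64 -55/32 -27/16 -13/8 -3/2 -1 0]  -> -3567/2048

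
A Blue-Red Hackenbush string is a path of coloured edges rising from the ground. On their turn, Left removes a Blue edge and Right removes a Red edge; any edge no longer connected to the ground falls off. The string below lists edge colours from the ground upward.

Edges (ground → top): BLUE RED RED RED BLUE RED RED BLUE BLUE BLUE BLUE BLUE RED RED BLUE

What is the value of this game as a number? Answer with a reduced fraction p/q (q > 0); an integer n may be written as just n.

Prefix values for BLUE RED RED RED BLUE RED RED BLUE BLUE BLUE BLUE BLUE RED RED BLUE via {L|R} + simplicity:
G_1 [B]  L=[0]  R=[none]  -> 1
G_2 [BR]  L=[0]  R=[1]  -> 1/2
G_3 [BRR]  L=[0]  R=[1/2 1]  -> 1/4
G_4 [BRRR]  L=[0]  R=[1/4 1/2 1]  -> 1/8
G_5 [BRRRB]  L=[0 1/8]  R=[1/4 1/2 1]  -> 3/16
G_6 [BRRRBR]  L=[0 1/8]  R=[3/16 1/4 1/2 1]  -> 5/32
G_7 [BRRRBRR]  L=[0 1/8]  R=[5/32 3/16 1/4 1/2 1]  -> 9/64
G_8 [BRRRBRRB]  L=[0 1/8 9/64]  R=[5/32 3/16 1/4 1/2 1]  -> 19/128
G_9 [BRRRBRRBB]  L=[0 1/8 9/64 19/128]  R=[5/32 3/16 1/4 1/2 1]  -> 39/256
G_10 [BRRRBRRBBB]  L=[0 1/8 9/64 19/128 39/256]  R=[5/32 3/16 1/4 1/2 1]  -> 79/512
G_11 [BRRRBRRBBBB]  L=[0 1/8 9/64 19/128 39/256 79/512]  R=[5/32 3/16 1/4 1/2 1]  -> 159/1024
G_12 [BRRRBRRBBBBB]  L=[0 1/8 9/64 19/128 39/256 79/512 159/1024]  R=[5/32 3/16 1/4 1/2 1]  -> 319/2048
G_13 [BRRRBRRBBBBBR]  L=[0 1/8 9/64 19/128 39/256 79/512 159/1024]  R=[319/2048 5/32 3/16 1/4 1/2 1]  -> 637/4096
G_14 [BRRRBRRBBBBBRR]  L=[0 1/8 9/64 19/128 39/256 79/512 159/1024]  R=[637/4096 319/2048 5/32 3/16 1/4 1/2 1]  -> 1273/8192
G_15 [BRRRBRRBBBBBRRB]  L=[0 1/8 9/64 19/128 39/256 79/512 159/1024 1273/8192]  R=[637/4096 319/2048 5/32 3/16 1/4 1/2 1]  -> 2547/16384

2547/16384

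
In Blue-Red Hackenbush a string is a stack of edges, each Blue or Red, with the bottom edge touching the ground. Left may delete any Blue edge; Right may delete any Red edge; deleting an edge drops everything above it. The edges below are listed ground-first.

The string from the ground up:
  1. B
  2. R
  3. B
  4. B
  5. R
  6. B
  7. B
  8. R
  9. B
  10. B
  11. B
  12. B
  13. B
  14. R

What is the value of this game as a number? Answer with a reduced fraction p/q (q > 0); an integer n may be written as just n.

Build val(s[:k]) for k = 1..14, string s = B R B B R B B R B B B B B R.
1 of 14 · B · max L 0 · min R +∞ → 1
2 of 14 · BR · max L 0 · min R 1 → 1/2
3 of 14 · BRB · max L 1/2 · min R 1 → 3/4
4 of 14 · BRBB · max L 3/4 · min R 1 → 7/8
5 of 14 · BRBBR · max L 3/4 · min R 7/8 → 13/16
6 of 14 · BRBBRB · max L 13/16 · min R 7/8 → 27/32
7 of 14 · BRBBRBB · max L 27/32 · min R 7/8 → 55/64
8 of 14 · BRBBRBBR · max L 27/32 · min R 55/64 → 109/128
9 of 14 · BRBBRBBRB · max L 109/128 · min R 55/64 → 219/256
10 of 14 · BRBBRBBRBB · max L 219/256 · min R 55/64 → 439/512
11 of 14 · BRBBRBBRBBB · max L 439/512 · min R 55/64 → 879/1024
12 of 14 · BRBBRBBRBBBB · max L 879/1024 · min R 55/64 → 1759/2048
13 of 14 · BRBBRBBRBBBBB · max L 1759/2048 · min R 55/64 → 3519/4096
14 of 14 · BRBBRBBRBBBBBR · max L 1759/2048 · min R 3519/4096 → 7037/8192

7037/8192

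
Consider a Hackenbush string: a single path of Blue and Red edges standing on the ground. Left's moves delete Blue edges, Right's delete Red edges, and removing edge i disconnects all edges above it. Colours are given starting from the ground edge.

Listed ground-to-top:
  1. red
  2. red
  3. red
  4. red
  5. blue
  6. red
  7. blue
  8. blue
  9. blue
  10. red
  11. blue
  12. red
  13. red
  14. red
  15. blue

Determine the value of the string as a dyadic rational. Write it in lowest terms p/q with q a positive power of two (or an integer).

-7261/2048

Recurse on prefixes of the 15-edge string red red red red blue red blue blue blue red blue red red red blue:
G(r) = {  | 0 } ⇒ -1
G(rr) = {  | -1; 0 } ⇒ -2
G(rrr) = {  | -2; -1; 0 } ⇒ -3
G(rrrr) = {  | -3; -2; -1; 0 } ⇒ -4
G(rrrrb) = { -4 | -3; -2; -1; 0 } ⇒ -7/2
G(rrrrbr) = { -4 | -7/2; -3; -2; -1; 0 } ⇒ -15/4
G(rrrrbrb) = { -4; -15/4 | -7/2; -3; -2; -1; 0 } ⇒ -29/8
G(rrrrbrbb) = { -4; -15/4; -29/8 | -7/2; -3; -2; -1; 0 } ⇒ -57/16
G(rrrrbrbbb) = { -4; -15/4; -29/8; -57/16 | -7/2; -3; -2; -1; 0 } ⇒ -113/32
G(rrrrbrbbbr) = { -4; -15/4; -29/8; -57/16 | -113/32; -7/2; -3; -2; -1; 0 } ⇒ -227/64
G(rrrrbrbbbrb) = { -4; -15/4; -29/8; -57/16; -227/64 | -113/32; -7/2; -3; -2; -1; 0 } ⇒ -453/128
G(rrrrbrbbbrbr) = { -4; -15/4; -29/8; -57/16; -227/64 | -453/128; -113/32; -7/2; -3; -2; -1; 0 } ⇒ -907/256
G(rrrrbrbbbrbrr) = { -4; -15/4; -29/8; -57/16; -227/64 | -907/256; -453/128; -113/32; -7/2; -3; -2; -1; 0 } ⇒ -1815/512
G(rrrrbrbbbrbrrr) = { -4; -15/4; -29/8; -57/16; -227/64 | -1815/512; -907/256; -453/128; -113/32; -7/2; -3; -2; -1; 0 } ⇒ -3631/1024
G(rrrrbrbbbrbrrrb) = { -4; -15/4; -29/8; -57/16; -227/64; -3631/1024 | -1815/512; -907/256; -453/128; -113/32; -7/2; -3; -2; -1; 0 } ⇒ -7261/2048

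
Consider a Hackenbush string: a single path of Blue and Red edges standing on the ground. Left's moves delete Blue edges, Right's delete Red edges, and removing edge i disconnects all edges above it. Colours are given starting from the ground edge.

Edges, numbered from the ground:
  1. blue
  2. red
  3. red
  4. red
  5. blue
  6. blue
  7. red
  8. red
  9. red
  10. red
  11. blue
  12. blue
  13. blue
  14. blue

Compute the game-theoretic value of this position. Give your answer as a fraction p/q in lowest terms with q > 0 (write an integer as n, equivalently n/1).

Prefix values for blue red red red blue blue red red red red blue blue blue blue via {L|R} + simplicity:
v_1 [b]  L=[0]  R=[]  so 1
v_2 [br]  L=[0]  R=[1]  so 1/2
v_3 [brr]  L=[0]  R=[1/2 1]  so 1/4
v_4 [brrr]  L=[0]  R=[1/4 1/2 1]  so 1/8
v_5 [brrrb]  L=[0 1/8]  R=[1/4 1/2 1]  so 3/16
v_6 [brrrbb]  L=[0 1/8 3/16]  R=[1/4 1/2 1]  so 7/32
v_7 [brrrbbr]  L=[0 1/8 3/16]  R=[7/32 1/4 1/2 1]  so 13/64
v_8 [brrrbbrr]  L=[0 1/8 3/16]  R=[13/64 7/32 1/4 1/2 1]  so 25/128
v_9 [brrrbbrrr]  L=[0 1/8 3/16]  R=[25/128 13/64 7/32 1/4 1/2 1]  so 49/256
v_10 [brrrbbrrrr]  L=[0 1/8 3/16]  R=[49/256 25/128 13/64 7/32 1/4 1/2 1]  so 97/512
v_11 [brrrbbrrrrb]  L=[0 1/8 3/16 97/512]  R=[49/256 25/128 13/64 7/32 1/4 1/2 1]  so 195/1024
v_12 [brrrbbrrrrbb]  L=[0 1/8 3/16 97/512 195/1024]  R=[49/256 25/128 13/64 7/32 1/4 1/2 1]  so 391/2048
v_13 [brrrbbrrrrbbb]  L=[0 1/8 3/16 97/512 195/1024 391/2048]  R=[49/256 25/128 13/64 7/32 1/4 1/2 1]  so 783/4096
v_14 [brrrbbrrrrbbbb]  L=[0 1/8 3/16 97/512 195/1024 391/2048 783/4096]  R=[49/256 25/128 13/64 7/32 1/4 1/2 1]  so 1567/8192

1567/8192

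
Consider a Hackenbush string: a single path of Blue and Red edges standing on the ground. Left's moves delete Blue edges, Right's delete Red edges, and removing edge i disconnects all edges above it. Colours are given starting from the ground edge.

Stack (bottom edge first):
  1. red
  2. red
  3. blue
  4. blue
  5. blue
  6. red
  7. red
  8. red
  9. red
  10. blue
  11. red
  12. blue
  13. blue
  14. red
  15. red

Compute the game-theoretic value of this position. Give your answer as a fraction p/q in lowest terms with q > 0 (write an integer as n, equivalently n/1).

-10151/8192

1 of 15 · r · max L −∞ · min R 0 → -1
2 of 15 · rr · max L −∞ · min R -1 → -2
3 of 15 · rrb · max L -2 · min R -1 → -3/2
4 of 15 · rrbb · max L -3/2 · min R -1 → -5/4
5 of 15 · rrbbb · max L -5/4 · min R -1 → -9/8
6 of 15 · rrbbbr · max L -5/4 · min R -9/8 → -19/16
7 of 15 · rrbbbrr · max L -5/4 · min R -19/16 → -39/32
8 of 15 · rrbbbrrr · max L -5/4 · min R -39/32 → -79/64
9 of 15 · rrbbbrrrr · max L -5/4 · min R -79/64 → -159/128
10 of 15 · rrbbbrrrrb · max L -159/128 · min R -79/64 → -317/256
11 of 15 · rrbbbrrrrbr · max L -159/128 · min R -317/256 → -635/512
12 of 15 · rrbbbrrrrbrb · max L -635/512 · min R -317/256 → -1269/1024
13 of 15 · rrbbbrrrrbrbb · max L -1269/1024 · min R -317/256 → -2537/2048
14 of 15 · rrbbbrrrrbrbbr · max L -1269/1024 · min R -2537/2048 → -5075/4096
15 of 15 · rrbbbrrrrbrbbrr · max L -1269/1024 · min R -5075/4096 → -10151/8192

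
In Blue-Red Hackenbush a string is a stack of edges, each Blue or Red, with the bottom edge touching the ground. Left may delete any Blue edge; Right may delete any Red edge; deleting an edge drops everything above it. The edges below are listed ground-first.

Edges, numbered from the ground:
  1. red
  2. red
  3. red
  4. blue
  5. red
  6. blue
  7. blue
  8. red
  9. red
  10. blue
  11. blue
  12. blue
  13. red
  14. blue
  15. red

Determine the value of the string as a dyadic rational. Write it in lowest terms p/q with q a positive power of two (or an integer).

Prefix values for red red red blue red blue blue red red blue blue blue red blue red via {L|R} + simplicity:
edge 1 of 15 (red): {  | 0 } => -1
edge 2 of 15 (red): {  | -1,0 } => -2
edge 3 of 15 (red): {  | -2,-1,0 } => -3
edge 4 of 15 (blue): { -3 | -2,-1,0 } => -5/2
edge 5 of 15 (red): { -3 | -5/2,-2,-1,0 } => -11/4
edge 6 of 15 (blue): { -3,-11/4 | -5/2,-2,-1,0 } => -21/8
edge 7 of 15 (blue): { -3,-11/4,-21/8 | -5/2,-2,-1,0 } => -41/16
edge 8 of 15 (red): { -3,-11/4,-21/8 | -41/16,-5/2,-2,-1,0 } => -83/32
edge 9 of 15 (red): { -3,-11/4,-21/8 | -83/32,-41/16,-5/2,-2,-1,0 } => -167/64
edge 10 of 15 (blue): { -3,-11/4,-21/8,-167/64 | -83/32,-41/16,-5/2,-2,-1,0 } => -333/128
edge 11 of 15 (blue): { -3,-11/4,-21/8,-167/64,-333/128 | -83/32,-41/16,-5/2,-2,-1,0 } => -665/256
edge 12 of 15 (blue): { -3,-11/4,-21/8,-167/64,-333/128,-665/256 | -83/32,-41/16,-5/2,-2,-1,0 } => -1329/512
edge 13 of 15 (red): { -3,-11/4,-21/8,-167/64,-333/128,-665/256 | -1329/512,-83/32,-41/16,-5/2,-2,-1,0 } => -2659/1024
edge 14 of 15 (blue): { -3,-11/4,-21/8,-167/64,-333/128,-665/256,-2659/1024 | -1329/512,-83/32,-41/16,-5/2,-2,-1,0 } => -5317/2048
edge 15 of 15 (red): { -3,-11/4,-21/8,-167/64,-333/128,-665/256,-2659/1024 | -5317/2048,-1329/512,-83/32,-41/16,-5/2,-2,-1,0 } => -10635/4096

-10635/4096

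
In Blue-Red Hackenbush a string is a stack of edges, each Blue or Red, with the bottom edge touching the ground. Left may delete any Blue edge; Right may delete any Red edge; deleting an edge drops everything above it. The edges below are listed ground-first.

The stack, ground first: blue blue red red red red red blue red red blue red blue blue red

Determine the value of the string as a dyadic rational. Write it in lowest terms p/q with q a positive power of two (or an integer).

Recurse on prefixes of the 15-edge string blue blue red red red red red blue red red blue red blue blue red:
1 of 15 · b · max L 0 · min R +∞ -> 1
2 of 15 · bb · max L 1 · min R +∞ -> 2
3 of 15 · bbr · max L 1 · min R 2 -> 3/2
4 of 15 · bbrr · max L 1 · min R 3/2 -> 5/4
5 of 15 · bbrrr · max L 1 · min R 5/4 -> 9/8
6 of 15 · bbrrrr · max L 1 · min R 9/8 -> 17/16
7 of 15 · bbrrrrr · max L 1 · min R 17/16 -> 33/32
8 of 15 · bbrrrrrb · max L 33/32 · min R 17/16 -> 67/64
9 of 15 · bbrrrrrbr · max L 33/32 · min R 67/64 -> 133/128
10 of 15 · bbrrrrrbrr · max L 33/32 · min R 133/128 -> 265/256
11 of 15 · bbrrrrrbrrb · max L 265/256 · min R 133/128 -> 531/512
12 of 15 · bbrrrrrbrrbr · max L 265/256 · min R 531/512 -> 1061/1024
13 of 15 · bbrrrrrbrrbrb · max L 1061/1024 · min R 531/512 -> 2123/2048
14 of 15 · bbrrrrrbrrbrbb · max L 2123/2048 · min R 531/512 -> 4247/4096
15 of 15 · bbrrrrrbrrbrbbr · max L 2123/2048 · min R 4247/4096 -> 8493/8192

8493/8192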